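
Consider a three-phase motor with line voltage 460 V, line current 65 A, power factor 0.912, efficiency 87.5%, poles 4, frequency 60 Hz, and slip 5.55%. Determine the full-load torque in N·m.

P_in = √3·V·I·cosφ = 1.732 × 460 × 65 × 0.912 = 47230 W
P_out = η·P_in = 0.875 × 47230 = 41326 W
n_s = 120×60/4 = 1800 rpm; n = 1800×(1−0.0555) = 1700 rpm
ω = 2π×1700/60 = 178 rad/s
τ = P_out/ω = 41326/178 = 232 N·m

232 N·m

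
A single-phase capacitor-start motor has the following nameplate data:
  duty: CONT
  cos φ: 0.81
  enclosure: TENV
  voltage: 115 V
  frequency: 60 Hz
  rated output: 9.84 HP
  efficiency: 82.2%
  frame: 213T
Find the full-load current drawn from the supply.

95.9 A

P_out = 9.84 × 746 = 7341 W
P_in = P_out / η = 7341 / 0.822 = 8931 W
I = P_in / (V·cosφ) = 8931 / (115 × 0.81) = 95.9 A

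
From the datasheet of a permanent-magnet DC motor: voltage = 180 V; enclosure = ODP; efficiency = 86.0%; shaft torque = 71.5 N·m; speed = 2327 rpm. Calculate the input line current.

ω = 2π×2327/60 = 243.7 rad/s; P_out = τω = 71.5 × 243.7 = 17425 W
P_in = P_out / η = 17425 / 0.860 = 20262 W
I = P_in / V = 20262 / 180 = 113 A

113 A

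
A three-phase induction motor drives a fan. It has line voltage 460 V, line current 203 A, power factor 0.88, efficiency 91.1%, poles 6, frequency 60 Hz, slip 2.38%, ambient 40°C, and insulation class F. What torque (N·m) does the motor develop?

1060 N·m

P_in = √3·V·I·cosφ = 1.732 × 460 × 203 × 0.88 = 142326 W
P_out = η·P_in = 0.911 × 142326 = 129659 W
n_s = 120×60/6 = 1200 rpm; n = 1200×(1−0.0238) = 1171 rpm
ω = 2π×1171/60 = 122.6 rad/s
τ = P_out/ω = 129659/122.6 = 1060 N·m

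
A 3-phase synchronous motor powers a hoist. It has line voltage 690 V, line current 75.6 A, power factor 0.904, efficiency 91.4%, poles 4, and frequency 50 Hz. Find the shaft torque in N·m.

P_in = √3·V·I·cosφ = 1.732 × 690 × 75.6 × 0.904 = 81675 W
P_out = η·P_in = 0.914 × 81675 = 74651 W
n = n_s = 120×50/4 = 1500 rpm (synchronous)
ω = 2π×1500/60 = 157.1 rad/s
τ = P_out/ω = 74651/157.1 = 475 N·m

475 N·m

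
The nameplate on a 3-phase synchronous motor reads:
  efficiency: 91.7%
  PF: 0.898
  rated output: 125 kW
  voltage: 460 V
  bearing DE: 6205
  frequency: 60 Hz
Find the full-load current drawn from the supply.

P_out = 125 kW = 125000 W
P_in = P_out / η = 125000 / 0.917 = 136314 W
I_L = P_in / (√3·V_L·cosφ) = 136314 / (1.732 × 460 × 0.898) = 191 A

191 A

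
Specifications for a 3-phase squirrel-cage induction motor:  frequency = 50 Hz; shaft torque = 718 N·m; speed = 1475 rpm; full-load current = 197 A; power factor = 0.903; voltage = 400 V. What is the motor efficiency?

90.0 %

ω = 2π × 1475/60 = 154.5 rad/s; P_out = τω = 718 × 154.5 = 110931 W
P_in = √3·V_L·I_L·cosφ = 1.732 × 400 × 197 × 0.903 = 123243 W
η = P_out / P_in = 110931 / 123243 = 0.900 = 90.0%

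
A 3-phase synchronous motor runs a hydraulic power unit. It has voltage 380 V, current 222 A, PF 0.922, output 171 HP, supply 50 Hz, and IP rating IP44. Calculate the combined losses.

P_in = √3·V·I·cosφ = 1.732×380×222×0.922 = 134715 W
P_out = 171×746 = 127566 W
Losses = P_in − P_out = 134715 − 127566 = 7149 W

7.15 kW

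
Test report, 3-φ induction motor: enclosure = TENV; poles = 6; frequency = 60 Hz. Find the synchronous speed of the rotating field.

1200 rpm

n_s = 120f/p = 120×60/6 = 1200 rpm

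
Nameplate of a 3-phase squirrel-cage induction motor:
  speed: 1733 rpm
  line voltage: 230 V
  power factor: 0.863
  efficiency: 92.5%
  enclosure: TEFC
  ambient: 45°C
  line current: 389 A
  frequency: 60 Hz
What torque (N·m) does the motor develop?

682 N·m

P_in = √3·V·I·cosφ = 1.732 × 230 × 389 × 0.863 = 133732 W
P_out = η·P_in = 0.925 × 133732 = 123702 W
n = 1733 rpm
ω = 2π×1733/60 = 181.5 rad/s
τ = P_out/ω = 123702/181.5 = 682 N·m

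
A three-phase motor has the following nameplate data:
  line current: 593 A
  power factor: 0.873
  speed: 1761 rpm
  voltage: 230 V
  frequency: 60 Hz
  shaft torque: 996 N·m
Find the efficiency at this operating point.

ω = 2π × 1761/60 = 184.4 rad/s; P_out = τω = 996 × 184.4 = 183662 W
P_in = √3·V_L·I_L·cosφ = 1.732 × 230 × 593 × 0.873 = 206227 W
η = P_out / P_in = 183662 / 206227 = 0.891 = 89.1%

89.1 %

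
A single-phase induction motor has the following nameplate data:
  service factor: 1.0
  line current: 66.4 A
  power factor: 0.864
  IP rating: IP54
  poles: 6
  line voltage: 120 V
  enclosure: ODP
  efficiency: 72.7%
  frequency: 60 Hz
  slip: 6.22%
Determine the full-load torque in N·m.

P_in = V·I·cosφ = 120 × 66.4 × 0.864 = 6884 W
P_out = η·P_in = 0.727 × 6884 = 5005 W
n_s = 120×60/6 = 1200 rpm; n = 1200×(1−0.0622) = 1125 rpm
ω = 2π×1125/60 = 117.8 rad/s
τ = P_out/ω = 5005/117.8 = 42.5 N·m

42.5 N·m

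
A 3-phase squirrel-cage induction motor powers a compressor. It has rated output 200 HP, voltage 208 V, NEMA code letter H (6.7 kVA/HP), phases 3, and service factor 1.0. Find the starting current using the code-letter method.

S_LR = 6.7 × 200 = 1340 kVA
I_LR = S_LR/(√3·V_L) = 1340000/(1.732×208) = 3720 A

3720 A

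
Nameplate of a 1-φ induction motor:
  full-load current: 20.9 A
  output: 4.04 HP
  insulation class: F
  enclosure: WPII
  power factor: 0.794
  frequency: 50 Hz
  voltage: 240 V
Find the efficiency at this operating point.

P_out = 4.04 × 746 = 3014 W
P_in = V·I·cosφ = 240 × 20.9 × 0.794 = 3983 W
η = P_out / P_in = 3014 / 3983 = 0.757 = 75.7%

75.7 %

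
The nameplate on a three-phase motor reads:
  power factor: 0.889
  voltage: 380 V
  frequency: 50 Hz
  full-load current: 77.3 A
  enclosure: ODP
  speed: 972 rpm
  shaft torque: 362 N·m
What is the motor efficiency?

81.5 %

ω = 2π × 972/60 = 101.8 rad/s; P_out = τω = 362 × 101.8 = 36852 W
P_in = √3·V_L·I_L·cosφ = 1.732 × 380 × 77.3 × 0.889 = 45229 W
η = P_out / P_in = 36852 / 45229 = 0.815 = 81.5%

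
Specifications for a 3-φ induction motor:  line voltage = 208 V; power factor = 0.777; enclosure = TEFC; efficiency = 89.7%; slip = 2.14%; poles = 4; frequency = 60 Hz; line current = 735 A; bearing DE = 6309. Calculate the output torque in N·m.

P_in = √3·V·I·cosφ = 1.732 × 208 × 735 × 0.777 = 205740 W
P_out = η·P_in = 0.897 × 205740 = 184549 W
n_s = 120×60/4 = 1800 rpm; n = 1800×(1−0.0214) = 1761 rpm
ω = 2π×1761/60 = 184.4 rad/s
τ = P_out/ω = 184549/184.4 = 1000 N·m

1000 N·m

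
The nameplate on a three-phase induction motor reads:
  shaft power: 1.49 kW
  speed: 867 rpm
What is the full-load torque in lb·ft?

ω = 2π × 867/60 = 90.79 rad/s
τ = P/ω = 1490/90.79 = 16.41 N·m
In lb·ft: 16.41/1.356 = 12.1 lb·ft

12.1 lb·ft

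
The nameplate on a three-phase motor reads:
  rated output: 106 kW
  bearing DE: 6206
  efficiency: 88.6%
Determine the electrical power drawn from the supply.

120 kW

P_out = 106000 W
P_in = P_out/η = 106000/0.886 = 119639 W = 120 kW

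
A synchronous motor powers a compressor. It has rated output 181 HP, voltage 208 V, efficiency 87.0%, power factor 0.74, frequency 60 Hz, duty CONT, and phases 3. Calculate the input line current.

582 A

P_out = 181 × 746 = 135026 W
P_in = P_out / η = 135026 / 0.870 = 155202 W
I_L = P_in / (√3·V_L·cosφ) = 155202 / (1.732 × 208 × 0.74) = 582 A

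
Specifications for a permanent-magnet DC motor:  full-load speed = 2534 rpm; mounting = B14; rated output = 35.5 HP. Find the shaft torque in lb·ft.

73.6 lb·ft

P_out = 35.5 × 746 = 26483 W
ω = 2π × 2534/60 = 265.4 rad/s
τ = P_out/ω = 26483/265.4 = 99.79 N·m
In lb·ft: 99.79/1.356 = 73.6 lb·ft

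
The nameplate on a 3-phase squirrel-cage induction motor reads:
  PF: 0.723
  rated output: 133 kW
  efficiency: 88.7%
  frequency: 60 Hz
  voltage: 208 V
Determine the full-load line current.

576 A

P_out = 133 kW = 133000 W
P_in = P_out / η = 133000 / 0.887 = 149944 W
I_L = P_in / (√3·V_L·cosφ) = 149944 / (1.732 × 208 × 0.723) = 576 A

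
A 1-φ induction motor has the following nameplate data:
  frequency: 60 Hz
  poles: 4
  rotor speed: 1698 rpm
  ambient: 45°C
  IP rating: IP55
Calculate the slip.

n_s = 120f/p = 120×60/4 = 1800 rpm
s = (n_s − n)/n_s = (1800 − 1698)/1800 = 0.0567

5.7 %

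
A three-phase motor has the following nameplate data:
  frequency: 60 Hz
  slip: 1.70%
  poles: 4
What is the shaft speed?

n_s = 120f/p = 120×60/4 = 1800 rpm
n = n_s(1 − s) = 1800 × (1 − 0.017) = 1769 rpm

1769 rpm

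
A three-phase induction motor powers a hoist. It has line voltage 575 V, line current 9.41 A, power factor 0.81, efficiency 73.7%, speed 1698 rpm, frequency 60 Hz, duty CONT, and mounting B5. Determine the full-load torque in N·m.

P_in = √3·V·I·cosφ = 1.732 × 575 × 9.41 × 0.81 = 7591 W
P_out = η·P_in = 0.737 × 7591 = 5595 W
n = 1698 rpm
ω = 2π×1698/60 = 177.8 rad/s
τ = P_out/ω = 5595/177.8 = 31.5 N·m

31.5 N·m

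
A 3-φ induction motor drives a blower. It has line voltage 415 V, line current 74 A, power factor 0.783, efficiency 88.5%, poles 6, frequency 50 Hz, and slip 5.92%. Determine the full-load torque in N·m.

P_in = √3·V·I·cosφ = 1.732 × 415 × 74 × 0.783 = 41648 W
P_out = η·P_in = 0.885 × 41648 = 36858 W
n_s = 120×50/6 = 1000 rpm; n = 1000×(1−0.0592) = 941 rpm
ω = 2π×941/60 = 98.54 rad/s
τ = P_out/ω = 36858/98.54 = 374 N·m

374 N·m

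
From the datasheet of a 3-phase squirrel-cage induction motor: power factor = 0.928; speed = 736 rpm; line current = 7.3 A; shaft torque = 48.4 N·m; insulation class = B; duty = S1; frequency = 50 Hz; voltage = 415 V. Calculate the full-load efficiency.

ω = 2π × 736/60 = 77.07 rad/s; P_out = τω = 48.4 × 77.07 = 3730 W
P_in = √3·V_L·I_L·cosφ = 1.732 × 415 × 7.3 × 0.928 = 4869 W
η = P_out / P_in = 3730 / 4869 = 0.766 = 76.6%

76.6 %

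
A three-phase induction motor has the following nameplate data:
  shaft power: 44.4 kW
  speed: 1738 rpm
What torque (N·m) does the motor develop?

244 N·m

ω = 2π × 1738/60 = 182 rad/s
τ = P/ω = 44400/182 = 244 N·m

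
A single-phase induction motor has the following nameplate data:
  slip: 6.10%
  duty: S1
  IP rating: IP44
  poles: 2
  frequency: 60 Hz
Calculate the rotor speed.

3380 rpm

n_s = 120f/p = 120×60/2 = 3600 rpm
n = n_s(1 − s) = 3600 × (1 − 0.061) = 3380 rpm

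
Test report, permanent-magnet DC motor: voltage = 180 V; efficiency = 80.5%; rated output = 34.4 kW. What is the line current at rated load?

237 A

P_out = 34.4 kW = 34400 W
P_in = P_out / η = 34400 / 0.805 = 42733 W
I = P_in / V = 42733 / 180 = 237 A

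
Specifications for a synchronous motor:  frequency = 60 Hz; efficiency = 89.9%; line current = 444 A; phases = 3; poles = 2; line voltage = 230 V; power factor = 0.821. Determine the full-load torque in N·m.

P_in = √3·V·I·cosφ = 1.732 × 230 × 444 × 0.821 = 145212 W
P_out = η·P_in = 0.899 × 145212 = 130546 W
n = n_s = 120×60/2 = 3600 rpm (synchronous)
ω = 2π×3600/60 = 377 rad/s
τ = P_out/ω = 130546/377 = 346 N·m

346 N·m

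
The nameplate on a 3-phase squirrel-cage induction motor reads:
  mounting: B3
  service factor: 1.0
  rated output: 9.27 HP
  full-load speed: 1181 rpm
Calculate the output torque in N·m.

P_out = 9.27 × 746 = 6915 W
ω = 2π × 1181/60 = 123.7 rad/s
τ = P_out/ω = 6915/123.7 = 55.9 N·m

55.9 N·m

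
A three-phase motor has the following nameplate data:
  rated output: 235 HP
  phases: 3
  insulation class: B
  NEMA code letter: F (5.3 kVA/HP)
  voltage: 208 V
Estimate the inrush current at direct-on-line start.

S_LR = 5.3 × 235 = 1245.5 kVA
I_LR = S_LR/(√3·V_L) = 1245500/(1.732×208) = 3460 A

3460 A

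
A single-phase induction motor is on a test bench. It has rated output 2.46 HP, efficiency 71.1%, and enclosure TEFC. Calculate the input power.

2.58 kW

P_out = 2.46 × 746 = 1835 W
P_in = P_out/η = 1835/0.711 = 2581 W = 2.58 kW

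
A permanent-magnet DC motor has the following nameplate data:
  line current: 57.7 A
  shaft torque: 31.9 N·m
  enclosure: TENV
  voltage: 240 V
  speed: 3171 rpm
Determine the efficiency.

ω = 2π × 3171/60 = 332.1 rad/s; P_out = τω = 31.9 × 332.1 = 10594 W
P_in = V·I = 240 × 57.7 = 13848 W
η = P_out / P_in = 10594 / 13848 = 0.765 = 76.5%

76.5 %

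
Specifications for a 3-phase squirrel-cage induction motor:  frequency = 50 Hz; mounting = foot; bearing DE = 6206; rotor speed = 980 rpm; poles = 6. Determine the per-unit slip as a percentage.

n_s = 120f/p = 120×50/6 = 1000 rpm
s = (n_s − n)/n_s = (1000 − 980)/1000 = 0.0200

2.00 %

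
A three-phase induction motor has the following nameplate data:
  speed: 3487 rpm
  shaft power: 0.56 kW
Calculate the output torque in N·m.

ω = 2π × 3487/60 = 365.2 rad/s
τ = P/ω = 560/365.2 = 1.53 N·m

1.53 N·m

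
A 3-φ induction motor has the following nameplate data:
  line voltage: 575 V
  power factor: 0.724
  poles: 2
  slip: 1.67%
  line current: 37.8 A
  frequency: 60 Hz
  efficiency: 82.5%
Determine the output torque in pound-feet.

44.7 lb·ft

P_in = √3·V·I·cosφ = 1.732 × 575 × 37.8 × 0.724 = 27255 W
P_out = η·P_in = 0.825 × 27255 = 22485 W
n_s = 120×60/2 = 3600 rpm; n = 3600×(1−0.0167) = 3540 rpm
ω = 2π×3540/60 = 370.7 rad/s
τ = P_out/ω = 22485/370.7 = 60.66 N·m
In lb·ft: 60.66/1.356 = 44.7 lb·ft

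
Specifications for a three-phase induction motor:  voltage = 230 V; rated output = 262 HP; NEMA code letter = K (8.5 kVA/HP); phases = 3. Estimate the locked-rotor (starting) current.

S_LR = 8.5 × 262 = 2227 kVA
I_LR = S_LR/(√3·V_L) = 2227000/(1.732×230) = 5590 A

5590 A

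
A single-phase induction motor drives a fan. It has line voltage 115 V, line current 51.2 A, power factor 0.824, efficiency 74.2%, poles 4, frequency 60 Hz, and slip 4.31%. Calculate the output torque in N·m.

P_in = V·I·cosφ = 115 × 51.2 × 0.824 = 4852 W
P_out = η·P_in = 0.742 × 4852 = 3600 W
n_s = 120×60/4 = 1800 rpm; n = 1800×(1−0.0431) = 1722 rpm
ω = 2π×1722/60 = 180.3 rad/s
τ = P_out/ω = 3600/180.3 = 20 N·m

20 N·m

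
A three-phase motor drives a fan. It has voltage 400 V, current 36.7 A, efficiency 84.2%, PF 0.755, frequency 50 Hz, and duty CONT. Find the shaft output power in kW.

P_in = √3·V·I·cosφ = 1.732 × 400 × 36.7 × 0.755 = 19196 W
P_out = η·P_in = 0.842 × 19196 = 16163 W

16.2 kW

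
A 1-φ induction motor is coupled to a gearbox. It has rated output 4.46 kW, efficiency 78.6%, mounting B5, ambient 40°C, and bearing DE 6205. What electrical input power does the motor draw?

P_out = 4460 W
P_in = P_out/η = 4460/0.786 = 5674 W = 5.67 kW

5.67 kW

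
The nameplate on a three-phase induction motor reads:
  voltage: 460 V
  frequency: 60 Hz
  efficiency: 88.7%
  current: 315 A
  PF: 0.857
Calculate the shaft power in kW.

191 kW

P_in = √3·V·I·cosφ = 1.732 × 460 × 315 × 0.857 = 215079 W
P_out = η·P_in = 0.887 × 215079 = 190775 W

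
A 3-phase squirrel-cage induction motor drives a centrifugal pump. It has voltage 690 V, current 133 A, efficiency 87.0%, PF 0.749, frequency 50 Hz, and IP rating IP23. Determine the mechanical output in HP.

P_in = √3·V·I·cosφ = 1.732 × 690 × 133 × 0.749 = 119050 W
P_out = η·P_in = 0.87 × 119050 = 103574 W
= 103574/746 = 139 HP

139 HP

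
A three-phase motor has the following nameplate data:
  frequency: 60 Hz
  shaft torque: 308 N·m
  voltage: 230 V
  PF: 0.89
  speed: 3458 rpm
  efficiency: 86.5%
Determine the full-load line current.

ω = 2π×3458/60 = 362.1 rad/s; P_out = τω = 308 × 362.1 = 111527 W
P_in = P_out / η = 111527 / 0.865 = 128933 W
I_L = P_in / (√3·V_L·cosφ) = 128933 / (1.732 × 230 × 0.89) = 364 A

364 A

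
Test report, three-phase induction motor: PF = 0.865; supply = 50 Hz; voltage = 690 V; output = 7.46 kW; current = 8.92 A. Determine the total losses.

1.76 kW

P_in = √3·V·I·cosφ = 1.732×690×8.92×0.865 = 9221 W
P_out = 7460 W
Losses = P_in − P_out = 9221 − 7460 = 1761 W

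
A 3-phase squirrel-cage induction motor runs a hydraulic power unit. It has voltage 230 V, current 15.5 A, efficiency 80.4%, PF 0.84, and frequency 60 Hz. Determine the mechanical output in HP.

P_in = √3·V·I·cosφ = 1.732 × 230 × 15.5 × 0.84 = 5187 W
P_out = η·P_in = 0.804 × 5187 = 4170 W
= 4170/746 = 5.59 HP

5.59 HP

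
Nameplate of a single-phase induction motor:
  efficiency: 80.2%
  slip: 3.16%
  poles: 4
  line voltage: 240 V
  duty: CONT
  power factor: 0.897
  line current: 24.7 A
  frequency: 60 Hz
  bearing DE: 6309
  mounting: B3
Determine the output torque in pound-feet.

17.2 lb·ft

P_in = V·I·cosφ = 240 × 24.7 × 0.897 = 5317 W
P_out = η·P_in = 0.802 × 5317 = 4264 W
n_s = 120×60/4 = 1800 rpm; n = 1800×(1−0.0316) = 1743 rpm
ω = 2π×1743/60 = 182.5 rad/s
τ = P_out/ω = 4264/182.5 = 23.36 N·m
In lb·ft: 23.36/1.356 = 17.2 lb·ft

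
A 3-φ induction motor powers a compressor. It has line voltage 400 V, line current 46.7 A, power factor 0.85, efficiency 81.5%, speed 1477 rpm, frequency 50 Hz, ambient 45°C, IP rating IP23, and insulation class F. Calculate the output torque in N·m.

P_in = √3·V·I·cosφ = 1.732 × 400 × 46.7 × 0.85 = 27501 W
P_out = η·P_in = 0.815 × 27501 = 22413 W
n = 1477 rpm
ω = 2π×1477/60 = 154.7 rad/s
τ = P_out/ω = 22413/154.7 = 145 N·m

145 N·m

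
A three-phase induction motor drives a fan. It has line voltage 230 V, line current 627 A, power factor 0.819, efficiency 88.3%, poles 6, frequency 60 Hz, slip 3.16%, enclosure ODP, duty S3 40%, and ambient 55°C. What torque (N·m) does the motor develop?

1480 N·m

P_in = √3·V·I·cosφ = 1.732 × 230 × 627 × 0.819 = 204563 W
P_out = η·P_in = 0.883 × 204563 = 180629 W
n_s = 120×60/6 = 1200 rpm; n = 1200×(1−0.0316) = 1162 rpm
ω = 2π×1162/60 = 121.7 rad/s
τ = P_out/ω = 180629/121.7 = 1480 N·m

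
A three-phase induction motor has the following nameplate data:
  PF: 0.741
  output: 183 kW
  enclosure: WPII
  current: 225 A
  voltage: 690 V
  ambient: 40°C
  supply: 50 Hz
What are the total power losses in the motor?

16.3 kW

P_in = √3·V·I·cosφ = 1.732×690×225×0.741 = 199250 W
P_out = 183000 W
Losses = P_in − P_out = 199250 − 183000 = 16250 W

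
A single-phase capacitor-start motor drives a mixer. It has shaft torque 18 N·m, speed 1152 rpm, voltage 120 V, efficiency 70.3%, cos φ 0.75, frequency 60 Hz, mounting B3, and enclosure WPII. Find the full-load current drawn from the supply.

ω = 2π×1152/60 = 120.6 rad/s; P_out = τω = 18 × 120.6 = 2171 W
P_in = P_out / η = 2171 / 0.703 = 3088 W
I = P_in / (V·cosφ) = 3088 / (120 × 0.75) = 34.3 A

34.3 A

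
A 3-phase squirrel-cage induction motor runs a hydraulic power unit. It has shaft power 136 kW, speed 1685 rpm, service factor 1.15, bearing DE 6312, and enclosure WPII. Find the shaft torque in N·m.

ω = 2π × 1685/60 = 176.5 rad/s
τ = P/ω = 136000/176.5 = 771 N·m

771 N·m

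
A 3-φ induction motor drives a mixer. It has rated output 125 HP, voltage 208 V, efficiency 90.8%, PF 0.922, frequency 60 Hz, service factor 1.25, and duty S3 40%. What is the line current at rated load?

P_out = 125 × 746 = 93250 W
P_in = P_out / η = 93250 / 0.908 = 102698 W
I_L = P_in / (√3·V_L·cosφ) = 102698 / (1.732 × 208 × 0.922) = 309 A

309 A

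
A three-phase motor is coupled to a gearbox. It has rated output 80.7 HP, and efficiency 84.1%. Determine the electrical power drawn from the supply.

P_out = 80.7 × 746 = 60202 W
P_in = P_out/η = 60202/0.841 = 71584 W = 71.6 kW

71.6 kW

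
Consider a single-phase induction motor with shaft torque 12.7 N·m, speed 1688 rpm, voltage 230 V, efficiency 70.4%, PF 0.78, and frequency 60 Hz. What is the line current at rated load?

17.8 A

ω = 2π×1688/60 = 176.8 rad/s; P_out = τω = 12.7 × 176.8 = 2245 W
P_in = P_out / η = 2245 / 0.704 = 3189 W
I = P_in / (V·cosφ) = 3189 / (230 × 0.78) = 17.8 A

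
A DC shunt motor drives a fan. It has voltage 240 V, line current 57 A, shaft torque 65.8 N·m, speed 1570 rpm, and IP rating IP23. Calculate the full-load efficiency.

79.1 %

ω = 2π × 1570/60 = 164.4 rad/s; P_out = τω = 65.8 × 164.4 = 10818 W
P_in = V·I = 240 × 57 = 13680 W
η = P_out / P_in = 10818 / 13680 = 0.791 = 79.1%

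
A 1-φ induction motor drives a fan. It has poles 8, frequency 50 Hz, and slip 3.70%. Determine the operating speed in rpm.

722 rpm

n_s = 120f/p = 120×50/8 = 750 rpm
n = n_s(1 − s) = 750 × (1 − 0.037) = 722 rpm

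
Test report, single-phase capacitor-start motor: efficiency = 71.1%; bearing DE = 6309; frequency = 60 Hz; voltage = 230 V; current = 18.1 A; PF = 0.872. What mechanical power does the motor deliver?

P_in = V·I·cosφ = 230 × 18.1 × 0.872 = 3630 W
P_out = η·P_in = 0.711 × 3630 = 2581 W

2.58 kW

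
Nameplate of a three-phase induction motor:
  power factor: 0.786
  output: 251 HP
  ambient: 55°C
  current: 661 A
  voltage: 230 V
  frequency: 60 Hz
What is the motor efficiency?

P_out = 251 × 746 = 187246 W
P_in = √3·V_L·I_L·cosφ = 1.732 × 230 × 661 × 0.786 = 206966 W
η = P_out / P_in = 187246 / 206966 = 0.905 = 90.5%

90.5 %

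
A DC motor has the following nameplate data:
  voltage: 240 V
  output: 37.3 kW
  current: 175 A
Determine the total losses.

P_in = V·I = 240×175 = 42000 W
P_out = 37300 W
Losses = P_in − P_out = 42000 − 37300 = 4700 W

4700 W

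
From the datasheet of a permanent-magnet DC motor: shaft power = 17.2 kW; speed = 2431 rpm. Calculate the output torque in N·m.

ω = 2π × 2431/60 = 254.6 rad/s
τ = P/ω = 17200/254.6 = 67.6 N·m

67.6 N·m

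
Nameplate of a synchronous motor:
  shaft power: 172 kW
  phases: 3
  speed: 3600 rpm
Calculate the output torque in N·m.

456 N·m

ω = 2π × 3600/60 = 377 rad/s
τ = P/ω = 172000/377 = 456 N·m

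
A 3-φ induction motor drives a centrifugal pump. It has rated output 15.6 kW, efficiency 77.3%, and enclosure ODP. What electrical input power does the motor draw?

20.2 kW

P_out = 15600 W
P_in = P_out/η = 15600/0.773 = 20181 W = 20.2 kW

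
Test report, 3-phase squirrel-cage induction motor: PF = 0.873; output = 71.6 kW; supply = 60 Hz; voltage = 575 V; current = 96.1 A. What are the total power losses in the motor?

P_in = √3·V·I·cosφ = 1.732×575×96.1×0.873 = 83551 W
P_out = 71600 W
Losses = P_in − P_out = 83551 − 71600 = 11951 W

12 kW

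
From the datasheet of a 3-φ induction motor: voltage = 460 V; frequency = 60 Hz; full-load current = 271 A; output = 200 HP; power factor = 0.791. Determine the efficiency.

87.4 %

P_out = 200 × 746 = 149200 W
P_in = √3·V_L·I_L·cosφ = 1.732 × 460 × 271 × 0.791 = 170786 W
η = P_out / P_in = 149200 / 170786 = 0.874 = 87.4%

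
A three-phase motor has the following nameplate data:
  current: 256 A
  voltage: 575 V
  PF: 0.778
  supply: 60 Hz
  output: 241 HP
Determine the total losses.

P_in = √3·V·I·cosφ = 1.732×575×256×0.778 = 198351 W
P_out = 241×746 = 179786 W
Losses = P_in − P_out = 198351 − 179786 = 18565 W

18.6 kW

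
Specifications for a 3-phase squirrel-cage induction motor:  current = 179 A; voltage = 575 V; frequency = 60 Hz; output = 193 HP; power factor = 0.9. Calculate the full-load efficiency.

P_out = 193 × 746 = 143978 W
P_in = √3·V_L·I_L·cosφ = 1.732 × 575 × 179 × 0.9 = 160439 W
η = P_out / P_in = 143978 / 160439 = 0.897 = 89.7%

89.7 %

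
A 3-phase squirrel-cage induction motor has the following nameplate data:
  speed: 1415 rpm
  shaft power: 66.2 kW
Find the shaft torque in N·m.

ω = 2π × 1415/60 = 148.2 rad/s
τ = P/ω = 66200/148.2 = 447 N·m

447 N·m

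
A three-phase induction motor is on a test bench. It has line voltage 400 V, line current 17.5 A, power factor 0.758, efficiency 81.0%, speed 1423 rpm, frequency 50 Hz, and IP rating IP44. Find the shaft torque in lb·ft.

P_in = √3·V·I·cosφ = 1.732 × 400 × 17.5 × 0.758 = 9190 W
P_out = η·P_in = 0.81 × 9190 = 7444 W
n = 1423 rpm
ω = 2π×1423/60 = 149 rad/s
τ = P_out/ω = 7444/149 = 49.96 N·m
In lb·ft: 49.96/1.356 = 36.8 lb·ft

36.8 lb·ft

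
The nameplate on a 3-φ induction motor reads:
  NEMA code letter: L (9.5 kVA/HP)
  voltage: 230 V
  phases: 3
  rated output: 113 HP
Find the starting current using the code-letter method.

2690 A

S_LR = 9.5 × 113 = 1073.5 kVA
I_LR = S_LR/(√3·V_L) = 1073500/(1.732×230) = 2690 A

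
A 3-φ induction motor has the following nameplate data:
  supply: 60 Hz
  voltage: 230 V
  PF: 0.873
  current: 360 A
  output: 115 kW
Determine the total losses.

10.2 kW

P_in = √3·V·I·cosφ = 1.732×230×360×0.873 = 125197 W
P_out = 115000 W
Losses = P_in − P_out = 125197 − 115000 = 10197 W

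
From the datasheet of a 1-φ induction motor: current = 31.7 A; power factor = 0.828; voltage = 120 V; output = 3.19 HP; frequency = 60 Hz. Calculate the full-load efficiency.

75.6 %

P_out = 3.19 × 746 = 2380 W
P_in = V·I·cosφ = 120 × 31.7 × 0.828 = 3150 W
η = P_out / P_in = 2380 / 3150 = 0.756 = 75.6%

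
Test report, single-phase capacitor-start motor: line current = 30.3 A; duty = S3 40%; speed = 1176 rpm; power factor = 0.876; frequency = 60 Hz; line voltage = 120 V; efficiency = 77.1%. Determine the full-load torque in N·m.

19.9 N·m

P_in = V·I·cosφ = 120 × 30.3 × 0.876 = 3185 W
P_out = η·P_in = 0.771 × 3185 = 2456 W
n = 1176 rpm
ω = 2π×1176/60 = 123.2 rad/s
τ = P_out/ω = 2456/123.2 = 19.9 N·m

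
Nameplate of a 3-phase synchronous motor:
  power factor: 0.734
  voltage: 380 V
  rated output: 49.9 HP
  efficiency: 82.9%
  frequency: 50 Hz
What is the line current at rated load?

P_out = 49.9 × 746 = 37225 W
P_in = P_out / η = 37225 / 0.829 = 44903 W
I_L = P_in / (√3·V_L·cosφ) = 44903 / (1.732 × 380 × 0.734) = 92.9 A

92.9 A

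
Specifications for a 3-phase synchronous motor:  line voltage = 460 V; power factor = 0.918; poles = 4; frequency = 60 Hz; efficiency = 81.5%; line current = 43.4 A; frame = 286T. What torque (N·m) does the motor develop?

137 N·m

P_in = √3·V·I·cosφ = 1.732 × 460 × 43.4 × 0.918 = 31742 W
P_out = η·P_in = 0.815 × 31742 = 25870 W
n = n_s = 120×60/4 = 1800 rpm (synchronous)
ω = 2π×1800/60 = 188.5 rad/s
τ = P_out/ω = 25870/188.5 = 137 N·m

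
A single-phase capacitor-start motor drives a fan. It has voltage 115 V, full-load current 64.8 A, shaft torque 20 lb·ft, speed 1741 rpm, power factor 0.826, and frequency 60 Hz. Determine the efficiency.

τ = 20 lb·ft × 1.356 = 27.12 N·m
ω = 2π × 1741/60 = 182.3 rad/s; P_out = τω = 27.12 × 182.3 = 4944 W
P_in = V·I·cosφ = 115 × 64.8 × 0.826 = 6155 W
η = P_out / P_in = 4944 / 6155 = 0.803 = 80.3%

80.3 %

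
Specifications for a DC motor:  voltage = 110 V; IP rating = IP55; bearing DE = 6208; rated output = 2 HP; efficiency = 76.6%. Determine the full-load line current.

17.7 A

P_out = 2 × 746 = 1492 W
P_in = P_out / η = 1492 / 0.766 = 1948 W
I = P_in / V = 1948 / 110 = 17.7 A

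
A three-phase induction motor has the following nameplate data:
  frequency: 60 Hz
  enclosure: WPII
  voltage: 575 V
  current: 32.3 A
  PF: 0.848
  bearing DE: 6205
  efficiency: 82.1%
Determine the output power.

22.4 kW

P_in = √3·V·I·cosφ = 1.732 × 575 × 32.3 × 0.848 = 27278 W
P_out = η·P_in = 0.821 × 27278 = 22395 W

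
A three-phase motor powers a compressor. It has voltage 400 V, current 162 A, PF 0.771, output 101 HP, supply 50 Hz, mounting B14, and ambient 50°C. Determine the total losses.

11200 W

P_in = √3·V·I·cosφ = 1.732×400×162×0.771 = 86532 W
P_out = 101×746 = 75346 W
Losses = P_in − P_out = 86532 − 75346 = 11186 W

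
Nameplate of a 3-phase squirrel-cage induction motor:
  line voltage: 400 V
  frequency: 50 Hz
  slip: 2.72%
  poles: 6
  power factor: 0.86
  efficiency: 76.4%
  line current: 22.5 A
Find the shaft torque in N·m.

101 N·m

P_in = √3·V·I·cosφ = 1.732 × 400 × 22.5 × 0.86 = 13406 W
P_out = η·P_in = 0.764 × 13406 = 10242 W
n_s = 120×50/6 = 1000 rpm; n = 1000×(1−0.0272) = 973 rpm
ω = 2π×973/60 = 101.9 rad/s
τ = P_out/ω = 10242/101.9 = 101 N·m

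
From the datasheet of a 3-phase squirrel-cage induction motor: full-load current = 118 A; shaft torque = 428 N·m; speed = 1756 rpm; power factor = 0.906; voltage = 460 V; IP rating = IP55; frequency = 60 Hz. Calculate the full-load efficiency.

92.4 %

ω = 2π × 1756/60 = 183.9 rad/s; P_out = τω = 428 × 183.9 = 78709 W
P_in = √3·V_L·I_L·cosφ = 1.732 × 460 × 118 × 0.906 = 85176 W
η = P_out / P_in = 78709 / 85176 = 0.924 = 92.4%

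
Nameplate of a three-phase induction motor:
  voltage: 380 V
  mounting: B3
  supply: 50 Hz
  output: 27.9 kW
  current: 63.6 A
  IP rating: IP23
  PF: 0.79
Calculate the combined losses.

P_in = √3·V·I·cosφ = 1.732×380×63.6×0.79 = 33069 W
P_out = 27900 W
Losses = P_in − P_out = 33069 − 27900 = 5169 W

5.17 kW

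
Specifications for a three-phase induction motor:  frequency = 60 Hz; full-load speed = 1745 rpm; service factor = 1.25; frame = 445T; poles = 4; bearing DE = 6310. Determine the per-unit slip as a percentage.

n_s = 120f/p = 120×60/4 = 1800 rpm
s = (n_s − n)/n_s = (1800 − 1745)/1800 = 0.0306

3.06 %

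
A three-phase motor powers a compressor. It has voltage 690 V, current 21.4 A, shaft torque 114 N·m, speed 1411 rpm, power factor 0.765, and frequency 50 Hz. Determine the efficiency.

ω = 2π × 1411/60 = 147.8 rad/s; P_out = τω = 114 × 147.8 = 16849 W
P_in = √3·V_L·I_L·cosφ = 1.732 × 690 × 21.4 × 0.765 = 19565 W
η = P_out / P_in = 16849 / 19565 = 0.861 = 86.1%

86.1 %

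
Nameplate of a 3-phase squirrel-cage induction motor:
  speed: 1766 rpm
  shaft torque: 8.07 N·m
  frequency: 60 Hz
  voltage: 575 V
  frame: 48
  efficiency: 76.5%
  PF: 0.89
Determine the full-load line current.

ω = 2π×1766/60 = 184.9 rad/s; P_out = τω = 8.07 × 184.9 = 1492 W
P_in = P_out / η = 1492 / 0.765 = 1950 W
I_L = P_in / (√3·V_L·cosφ) = 1950 / (1.732 × 575 × 0.89) = 2.2 A

2.2 A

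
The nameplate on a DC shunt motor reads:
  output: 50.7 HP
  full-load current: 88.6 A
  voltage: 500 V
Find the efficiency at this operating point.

85.4 %

P_out = 50.7 × 746 = 37822 W
P_in = V·I = 500 × 88.6 = 44300 W
η = P_out / P_in = 37822 / 44300 = 0.854 = 85.4%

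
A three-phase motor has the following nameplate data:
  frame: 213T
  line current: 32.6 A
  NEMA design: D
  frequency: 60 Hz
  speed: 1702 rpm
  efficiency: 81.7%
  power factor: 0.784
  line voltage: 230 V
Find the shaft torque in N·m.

46.7 N·m

P_in = √3·V·I·cosφ = 1.732 × 230 × 32.6 × 0.784 = 10181 W
P_out = η·P_in = 0.817 × 10181 = 8318 W
n = 1702 rpm
ω = 2π×1702/60 = 178.2 rad/s
τ = P_out/ω = 8318/178.2 = 46.7 N·m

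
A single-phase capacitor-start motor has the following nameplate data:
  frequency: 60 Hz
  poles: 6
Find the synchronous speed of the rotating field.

1200 rpm

n_s = 120f/p = 120×60/6 = 1200 rpm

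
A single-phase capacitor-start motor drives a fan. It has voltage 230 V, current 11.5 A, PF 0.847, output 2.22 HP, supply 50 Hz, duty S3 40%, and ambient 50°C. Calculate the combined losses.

584 W

P_in = V·I·cosφ = 230×11.5×0.847 = 2240 W
P_out = 2.22×746 = 1656 W
Losses = P_in − P_out = 2240 − 1656 = 584 W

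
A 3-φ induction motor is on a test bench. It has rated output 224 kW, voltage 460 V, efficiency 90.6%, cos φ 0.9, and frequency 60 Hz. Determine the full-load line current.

P_out = 224 kW = 224000 W
P_in = P_out / η = 224000 / 0.906 = 247241 W
I_L = P_in / (√3·V_L·cosφ) = 247241 / (1.732 × 460 × 0.9) = 345 A

345 A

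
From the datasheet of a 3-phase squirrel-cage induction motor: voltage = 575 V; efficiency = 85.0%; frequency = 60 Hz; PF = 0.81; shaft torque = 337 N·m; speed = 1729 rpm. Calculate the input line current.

ω = 2π×1729/60 = 181.1 rad/s; P_out = τω = 337 × 181.1 = 61031 W
P_in = P_out / η = 61031 / 0.850 = 71801 W
I_L = P_in / (√3·V_L·cosφ) = 71801 / (1.732 × 575 × 0.81) = 89 A

89 A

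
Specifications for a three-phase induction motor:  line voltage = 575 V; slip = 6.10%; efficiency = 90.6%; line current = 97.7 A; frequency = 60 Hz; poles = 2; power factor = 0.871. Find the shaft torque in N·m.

217 N·m

P_in = √3·V·I·cosφ = 1.732 × 575 × 97.7 × 0.871 = 84748 W
P_out = η·P_in = 0.906 × 84748 = 76782 W
n_s = 120×60/2 = 3600 rpm; n = 3600×(1−0.061) = 3380 rpm
ω = 2π×3380/60 = 354 rad/s
τ = P_out/ω = 76782/354 = 217 N·m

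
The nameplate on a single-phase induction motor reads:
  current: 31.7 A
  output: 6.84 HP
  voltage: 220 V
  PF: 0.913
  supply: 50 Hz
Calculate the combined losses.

P_in = V·I·cosφ = 220×31.7×0.913 = 6367 W
P_out = 6.84×746 = 5103 W
Losses = P_in − P_out = 6367 − 5103 = 1264 W

1.26 kW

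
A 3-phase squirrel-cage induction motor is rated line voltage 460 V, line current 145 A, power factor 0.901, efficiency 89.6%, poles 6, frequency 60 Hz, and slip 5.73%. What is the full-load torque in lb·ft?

581 lb·ft

P_in = √3·V·I·cosφ = 1.732 × 460 × 145 × 0.901 = 104087 W
P_out = η·P_in = 0.896 × 104087 = 93262 W
n_s = 120×60/6 = 1200 rpm; n = 1200×(1−0.0573) = 1131 rpm
ω = 2π×1131/60 = 118.4 rad/s
τ = P_out/ω = 93262/118.4 = 787.7 N·m
In lb·ft: 787.7/1.356 = 581 lb·ft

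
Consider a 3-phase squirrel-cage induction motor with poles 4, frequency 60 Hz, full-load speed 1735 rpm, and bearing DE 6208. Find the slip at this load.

n_s = 120f/p = 120×60/4 = 1800 rpm
s = (n_s − n)/n_s = (1800 − 1735)/1800 = 0.0361

3.61 %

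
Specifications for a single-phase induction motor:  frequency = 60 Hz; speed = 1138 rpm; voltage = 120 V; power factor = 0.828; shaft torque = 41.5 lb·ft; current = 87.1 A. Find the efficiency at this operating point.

τ = 41.5 lb·ft × 1.356 = 56.27 N·m
ω = 2π × 1138/60 = 119.2 rad/s; P_out = τω = 56.27 × 119.2 = 6707 W
P_in = V·I·cosφ = 120 × 87.1 × 0.828 = 8654 W
η = P_out / P_in = 6707 / 8654 = 0.775 = 77.5%

77.5 %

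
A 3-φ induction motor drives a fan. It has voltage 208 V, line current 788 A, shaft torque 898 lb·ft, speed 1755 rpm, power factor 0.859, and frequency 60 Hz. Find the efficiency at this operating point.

91.8 %

τ = 898 lb·ft × 1.356 = 1218 N·m
ω = 2π × 1755/60 = 183.8 rad/s; P_out = τω = 1218 × 183.8 = 223868 W
P_in = √3·V_L·I_L·cosφ = 1.732 × 208 × 788 × 0.859 = 243854 W
η = P_out / P_in = 223868 / 243854 = 0.918 = 91.8%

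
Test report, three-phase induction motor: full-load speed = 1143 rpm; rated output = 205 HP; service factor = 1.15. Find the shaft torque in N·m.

1280 N·m

P_out = 205 × 746 = 152930 W
ω = 2π × 1143/60 = 119.7 rad/s
τ = P_out/ω = 152930/119.7 = 1280 N·m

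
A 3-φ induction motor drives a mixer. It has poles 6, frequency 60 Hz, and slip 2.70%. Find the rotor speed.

1168 rpm

n_s = 120f/p = 120×60/6 = 1200 rpm
n = n_s(1 − s) = 1200 × (1 − 0.027) = 1168 rpm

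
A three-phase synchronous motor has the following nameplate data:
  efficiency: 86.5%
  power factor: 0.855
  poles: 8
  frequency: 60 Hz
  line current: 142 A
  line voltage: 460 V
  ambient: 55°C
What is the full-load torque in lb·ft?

655 lb·ft

P_in = √3·V·I·cosφ = 1.732 × 460 × 142 × 0.855 = 96730 W
P_out = η·P_in = 0.865 × 96730 = 83671 W
n = n_s = 120×60/8 = 900 rpm (synchronous)
ω = 2π×900/60 = 94.25 rad/s
τ = P_out/ω = 83671/94.25 = 887.8 N·m
In lb·ft: 887.8/1.356 = 655 lb·ft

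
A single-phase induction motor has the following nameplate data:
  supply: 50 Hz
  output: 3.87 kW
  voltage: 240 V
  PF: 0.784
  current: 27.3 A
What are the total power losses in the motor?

1.27 kW

P_in = V·I·cosφ = 240×27.3×0.784 = 5137 W
P_out = 3870 W
Losses = P_in − P_out = 5137 − 3870 = 1267 W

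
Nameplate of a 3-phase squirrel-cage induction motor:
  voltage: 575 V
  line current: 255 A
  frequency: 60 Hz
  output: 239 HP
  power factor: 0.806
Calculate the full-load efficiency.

P_out = 239 × 746 = 178294 W
P_in = √3·V_L·I_L·cosφ = 1.732 × 575 × 255 × 0.806 = 204687 W
η = P_out / P_in = 178294 / 204687 = 0.871 = 87.1%

87.1 %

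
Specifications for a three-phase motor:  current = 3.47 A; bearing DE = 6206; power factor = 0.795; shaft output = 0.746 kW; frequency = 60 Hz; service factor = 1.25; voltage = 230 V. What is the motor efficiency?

P_out = 0.746 kW = 746 W
P_in = √3·V_L·I_L·cosφ = 1.732 × 230 × 3.47 × 0.795 = 1099 W
η = P_out / P_in = 746 / 1099 = 0.679 = 67.9%

67.9 %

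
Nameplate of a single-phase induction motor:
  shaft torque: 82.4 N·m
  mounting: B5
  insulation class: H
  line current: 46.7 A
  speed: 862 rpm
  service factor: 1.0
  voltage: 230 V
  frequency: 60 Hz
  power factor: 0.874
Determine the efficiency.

ω = 2π × 862/60 = 90.27 rad/s; P_out = τω = 82.4 × 90.27 = 7438 W
P_in = V·I·cosφ = 230 × 46.7 × 0.874 = 9388 W
η = P_out / P_in = 7438 / 9388 = 0.792 = 79.2%

79.2 %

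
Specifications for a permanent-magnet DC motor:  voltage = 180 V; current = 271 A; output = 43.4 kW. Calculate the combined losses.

P_in = V·I = 180×271 = 48780 W
P_out = 43400 W
Losses = P_in − P_out = 48780 − 43400 = 5380 W

5.38 kW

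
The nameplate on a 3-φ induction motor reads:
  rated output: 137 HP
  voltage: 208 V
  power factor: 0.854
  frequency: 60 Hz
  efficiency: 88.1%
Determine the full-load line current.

P_out = 137 × 746 = 102202 W
P_in = P_out / η = 102202 / 0.881 = 116007 W
I_L = P_in / (√3·V_L·cosφ) = 116007 / (1.732 × 208 × 0.854) = 377 A

377 A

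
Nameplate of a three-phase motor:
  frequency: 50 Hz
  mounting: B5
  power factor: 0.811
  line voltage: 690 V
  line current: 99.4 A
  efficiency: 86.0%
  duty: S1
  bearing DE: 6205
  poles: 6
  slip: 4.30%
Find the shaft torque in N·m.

827 N·m

P_in = √3·V·I·cosφ = 1.732 × 690 × 99.4 × 0.811 = 96339 W
P_out = η·P_in = 0.86 × 96339 = 82852 W
n_s = 120×50/6 = 1000 rpm; n = 1000×(1−0.043) = 957 rpm
ω = 2π×957/60 = 100.2 rad/s
τ = P_out/ω = 82852/100.2 = 827 N·m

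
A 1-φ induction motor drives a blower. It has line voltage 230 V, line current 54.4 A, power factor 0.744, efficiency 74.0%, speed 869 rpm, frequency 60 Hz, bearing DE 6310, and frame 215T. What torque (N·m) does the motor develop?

P_in = V·I·cosφ = 230 × 54.4 × 0.744 = 9309 W
P_out = η·P_in = 0.74 × 9309 = 6889 W
n = 869 rpm
ω = 2π×869/60 = 91 rad/s
τ = P_out/ω = 6889/91 = 75.7 N·m

75.7 N·m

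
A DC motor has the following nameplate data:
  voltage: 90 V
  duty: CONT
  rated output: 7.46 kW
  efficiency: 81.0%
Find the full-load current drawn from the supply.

P_out = 7.46 kW = 7460 W
P_in = P_out / η = 7460 / 0.810 = 9210 W
I = P_in / V = 9210 / 90 = 102 A

102 A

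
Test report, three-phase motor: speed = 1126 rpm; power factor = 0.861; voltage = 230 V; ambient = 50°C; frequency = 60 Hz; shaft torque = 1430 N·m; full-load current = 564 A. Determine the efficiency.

ω = 2π × 1126/60 = 117.9 rad/s; P_out = τω = 1430 × 117.9 = 168597 W
P_in = √3·V_L·I_L·cosφ = 1.732 × 230 × 564 × 0.861 = 193445 W
η = P_out / P_in = 168597 / 193445 = 0.872 = 87.2%

87.2 %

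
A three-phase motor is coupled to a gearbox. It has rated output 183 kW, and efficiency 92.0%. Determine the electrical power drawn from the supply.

199 kW

P_out = 183000 W
P_in = P_out/η = 183000/0.92 = 198913 W = 199 kW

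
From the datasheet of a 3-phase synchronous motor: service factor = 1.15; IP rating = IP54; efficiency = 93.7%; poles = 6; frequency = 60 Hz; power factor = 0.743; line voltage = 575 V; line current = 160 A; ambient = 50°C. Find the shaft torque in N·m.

883 N·m

P_in = √3·V·I·cosφ = 1.732 × 575 × 160 × 0.743 = 118393 W
P_out = η·P_in = 0.937 × 118393 = 110934 W
n = n_s = 120×60/6 = 1200 rpm (synchronous)
ω = 2π×1200/60 = 125.7 rad/s
τ = P_out/ω = 110934/125.7 = 883 N·m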